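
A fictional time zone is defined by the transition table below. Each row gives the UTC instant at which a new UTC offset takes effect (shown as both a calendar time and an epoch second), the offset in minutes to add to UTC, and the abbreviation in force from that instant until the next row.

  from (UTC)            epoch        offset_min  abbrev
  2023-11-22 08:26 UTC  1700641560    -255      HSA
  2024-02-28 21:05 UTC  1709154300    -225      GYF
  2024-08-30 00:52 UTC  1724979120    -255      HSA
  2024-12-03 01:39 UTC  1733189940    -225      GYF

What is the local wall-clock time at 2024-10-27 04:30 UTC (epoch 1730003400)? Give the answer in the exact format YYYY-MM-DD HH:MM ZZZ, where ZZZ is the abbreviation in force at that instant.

Query: 2024-10-27 04:30 UTC
Rule 3/4 (HSA, -04:15): 2024-08-30 00:52 UTC ≤ query < 2024-12-03 01:39 UTC
4·60 + 30 - 255 = 15 min
15 = 0·1440 + 15; 15 = 0·60 + 15 → 00:15, same day
→ 2024-10-27 00:15 HSA

2024-10-27 00:15 HSA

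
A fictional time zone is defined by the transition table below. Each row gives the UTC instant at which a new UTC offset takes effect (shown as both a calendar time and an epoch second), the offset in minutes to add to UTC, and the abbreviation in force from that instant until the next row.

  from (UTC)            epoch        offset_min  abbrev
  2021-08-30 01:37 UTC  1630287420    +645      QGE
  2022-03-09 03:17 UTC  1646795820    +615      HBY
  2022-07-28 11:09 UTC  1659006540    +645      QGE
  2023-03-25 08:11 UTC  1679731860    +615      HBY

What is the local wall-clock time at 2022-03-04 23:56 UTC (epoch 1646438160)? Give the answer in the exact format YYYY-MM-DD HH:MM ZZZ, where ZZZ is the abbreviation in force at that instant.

Query: 2022-03-04 23:56 UTC
Rule 1/4 (QGE, +10:45): 2021-08-30 01:37 UTC ≤ query < 2022-03-09 03:17 UTC
23·60 + 56 + 645 = 2081 min
2081 = 1·1440 + 641; 641 = 10·60 + 41 → 10:41, 2022-03-04 + 1 day = 2022-03-05
→ 2022-03-05 10:41 QGE

2022-03-05 10:41 QGE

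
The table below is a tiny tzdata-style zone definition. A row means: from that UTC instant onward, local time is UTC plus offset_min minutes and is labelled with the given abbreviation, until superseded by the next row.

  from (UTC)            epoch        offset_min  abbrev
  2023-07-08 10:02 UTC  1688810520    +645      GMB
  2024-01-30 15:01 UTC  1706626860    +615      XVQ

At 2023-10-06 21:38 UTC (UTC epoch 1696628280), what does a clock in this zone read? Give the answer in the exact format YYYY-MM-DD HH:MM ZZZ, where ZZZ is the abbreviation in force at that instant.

Query: 2023-10-06 21:38 UTC
Rule 1/2 (GMB, +10:45): 2023-07-08 10:02 UTC ≤ query < 2024-01-30 15:01 UTC
21·60 + 38 + 645 = 1943 min
1943 = 1·1440 + 503; 503 = 8·60 + 23 → 08:23, 2023-10-06 + 1 day = 2023-10-07
→ 2023-10-07 08:23 GMB

2023-10-07 08:23 GMB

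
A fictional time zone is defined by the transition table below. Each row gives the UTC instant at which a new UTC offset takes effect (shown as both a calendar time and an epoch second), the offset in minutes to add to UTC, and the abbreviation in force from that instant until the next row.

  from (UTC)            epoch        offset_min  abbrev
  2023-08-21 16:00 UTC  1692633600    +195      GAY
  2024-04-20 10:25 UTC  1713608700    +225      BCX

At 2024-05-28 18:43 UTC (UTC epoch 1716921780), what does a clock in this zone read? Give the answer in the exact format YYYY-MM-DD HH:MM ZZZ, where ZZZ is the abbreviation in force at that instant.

Query: 2024-05-28 18:43 UTC
Rule 2/2 (BCX, +03:45): 2024-04-20 10:25 UTC ≤ query < +∞
18·60 + 43 + 225 = 1348 min
1348 = 0·1440 + 1348; 1348 = 22·60 + 28 → 22:28, same day
→ 2024-05-28 22:28 BCX

2024-05-28 22:28 BCX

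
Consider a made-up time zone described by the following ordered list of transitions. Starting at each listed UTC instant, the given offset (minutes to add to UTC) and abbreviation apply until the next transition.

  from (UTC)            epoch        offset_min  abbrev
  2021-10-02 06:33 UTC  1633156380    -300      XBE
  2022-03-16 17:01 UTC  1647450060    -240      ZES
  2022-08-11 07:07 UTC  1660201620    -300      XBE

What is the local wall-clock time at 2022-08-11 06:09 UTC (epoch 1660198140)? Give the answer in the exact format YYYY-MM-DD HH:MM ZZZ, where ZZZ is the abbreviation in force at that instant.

2022-08-11 02:09 ZES

Query: 2022-08-11 06:09 UTC
Rule 2/3 (ZES, -04:00): 2022-03-16 17:01 UTC ≤ query < 2022-08-11 07:07 UTC
6·60 + 9 - 240 = 129 min
129 = 0·1440 + 129; 129 = 2·60 + 9 → 02:09, same day
→ 2022-08-11 02:09 ZES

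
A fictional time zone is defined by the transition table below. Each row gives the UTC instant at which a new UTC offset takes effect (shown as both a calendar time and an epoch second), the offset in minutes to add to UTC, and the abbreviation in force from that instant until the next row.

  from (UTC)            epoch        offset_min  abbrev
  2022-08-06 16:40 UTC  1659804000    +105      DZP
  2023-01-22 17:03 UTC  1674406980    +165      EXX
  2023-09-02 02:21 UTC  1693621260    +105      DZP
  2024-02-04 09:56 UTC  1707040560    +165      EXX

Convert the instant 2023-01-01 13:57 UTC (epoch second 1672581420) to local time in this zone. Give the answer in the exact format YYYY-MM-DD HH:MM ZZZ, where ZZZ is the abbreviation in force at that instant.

Query: 2023-01-01 13:57 UTC
Rule 1/4 (DZP, +01:45): 2022-08-06 16:40 UTC ≤ query < 2023-01-22 17:03 UTC
13·60 + 57 + 105 = 942 min
942 = 0·1440 + 942; 942 = 15·60 + 42 → 15:42, same day
→ 2023-01-01 15:42 DZP

2023-01-01 15:42 DZP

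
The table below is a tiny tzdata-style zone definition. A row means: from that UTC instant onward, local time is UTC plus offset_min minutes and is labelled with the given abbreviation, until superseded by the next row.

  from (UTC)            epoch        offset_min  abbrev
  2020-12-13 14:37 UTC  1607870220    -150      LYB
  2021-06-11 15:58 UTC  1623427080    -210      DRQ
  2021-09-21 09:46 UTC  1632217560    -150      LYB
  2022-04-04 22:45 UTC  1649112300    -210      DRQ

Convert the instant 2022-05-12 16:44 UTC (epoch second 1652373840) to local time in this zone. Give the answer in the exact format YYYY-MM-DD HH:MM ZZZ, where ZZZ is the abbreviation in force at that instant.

2022-05-12 13:14 DRQ

Query: 2022-05-12 16:44 UTC
Rule 4/4 (DRQ, -03:30): 2022-04-04 22:45 UTC ≤ query < +∞
16·60 + 44 - 210 = 794 min
794 = 0·1440 + 794; 794 = 13·60 + 14 → 13:14, same day
→ 2022-05-12 13:14 DRQ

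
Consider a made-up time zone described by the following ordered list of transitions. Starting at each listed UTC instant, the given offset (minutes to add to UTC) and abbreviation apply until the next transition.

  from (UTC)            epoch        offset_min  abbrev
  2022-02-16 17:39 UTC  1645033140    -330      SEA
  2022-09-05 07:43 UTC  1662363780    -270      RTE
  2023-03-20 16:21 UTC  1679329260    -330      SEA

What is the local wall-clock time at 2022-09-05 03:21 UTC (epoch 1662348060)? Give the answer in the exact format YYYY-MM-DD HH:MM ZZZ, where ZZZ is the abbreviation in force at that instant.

2022-09-04 21:51 SEA

Query: 2022-09-05 03:21 UTC
Rule 1/3 (SEA, -05:30): 2022-02-16 17:39 UTC ≤ query < 2022-09-05 07:43 UTC
3·60 + 21 - 330 = -129 min
-129 = -1·1440 + 1311; 1311 = 21·60 + 51 → 21:51, 2022-09-05 - 1 day = 2022-09-04
→ 2022-09-04 21:51 SEA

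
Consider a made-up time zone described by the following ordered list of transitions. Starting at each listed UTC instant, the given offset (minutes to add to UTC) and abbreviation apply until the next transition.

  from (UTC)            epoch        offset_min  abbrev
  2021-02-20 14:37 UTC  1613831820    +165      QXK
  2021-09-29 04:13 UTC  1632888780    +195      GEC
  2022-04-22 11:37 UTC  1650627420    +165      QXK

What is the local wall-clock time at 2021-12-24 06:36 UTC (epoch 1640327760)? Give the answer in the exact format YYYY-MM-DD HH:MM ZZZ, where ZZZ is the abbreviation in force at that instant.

2021-12-24 09:51 GEC

Query: 2021-12-24 06:36 UTC
Rule 2/3 (GEC, +03:15): 2021-09-29 04:13 UTC ≤ query < 2022-04-22 11:37 UTC
6·60 + 36 + 195 = 591 min
591 = 0·1440 + 591; 591 = 9·60 + 51 → 09:51, same day
→ 2021-12-24 09:51 GEC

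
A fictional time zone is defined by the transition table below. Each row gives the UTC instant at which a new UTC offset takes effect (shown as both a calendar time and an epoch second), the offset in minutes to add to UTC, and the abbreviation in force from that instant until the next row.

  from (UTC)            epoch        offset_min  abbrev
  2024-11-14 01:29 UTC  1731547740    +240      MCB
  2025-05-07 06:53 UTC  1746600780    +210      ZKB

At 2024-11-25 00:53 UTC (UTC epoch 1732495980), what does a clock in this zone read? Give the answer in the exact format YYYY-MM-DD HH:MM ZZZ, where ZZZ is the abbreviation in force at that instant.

2024-11-25 04:53 MCB

Query: 2024-11-25 00:53 UTC
Rule 1/2 (MCB, +04:00): 2024-11-14 01:29 UTC ≤ query < 2025-05-07 06:53 UTC
0·60 + 53 + 240 = 293 min
293 = 0·1440 + 293; 293 = 4·60 + 53 → 04:53, same day
→ 2024-11-25 04:53 MCB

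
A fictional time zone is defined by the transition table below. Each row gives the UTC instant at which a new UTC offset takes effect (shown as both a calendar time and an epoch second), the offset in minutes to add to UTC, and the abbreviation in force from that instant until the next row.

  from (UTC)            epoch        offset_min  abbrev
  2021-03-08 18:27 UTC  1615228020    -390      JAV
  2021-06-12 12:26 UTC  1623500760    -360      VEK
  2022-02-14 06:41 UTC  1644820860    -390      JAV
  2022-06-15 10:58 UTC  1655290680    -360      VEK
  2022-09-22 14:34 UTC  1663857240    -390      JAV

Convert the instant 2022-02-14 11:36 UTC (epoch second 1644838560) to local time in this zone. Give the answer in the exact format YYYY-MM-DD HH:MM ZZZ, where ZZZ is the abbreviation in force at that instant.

Query: 2022-02-14 11:36 UTC
Rule 3/5 (JAV, -06:30): 2022-02-14 06:41 UTC ≤ query < 2022-06-15 10:58 UTC
11·60 + 36 - 390 = 306 min
306 = 0·1440 + 306; 306 = 5·60 + 6 → 05:06, same day
→ 2022-02-14 05:06 JAV

2022-02-14 05:06 JAV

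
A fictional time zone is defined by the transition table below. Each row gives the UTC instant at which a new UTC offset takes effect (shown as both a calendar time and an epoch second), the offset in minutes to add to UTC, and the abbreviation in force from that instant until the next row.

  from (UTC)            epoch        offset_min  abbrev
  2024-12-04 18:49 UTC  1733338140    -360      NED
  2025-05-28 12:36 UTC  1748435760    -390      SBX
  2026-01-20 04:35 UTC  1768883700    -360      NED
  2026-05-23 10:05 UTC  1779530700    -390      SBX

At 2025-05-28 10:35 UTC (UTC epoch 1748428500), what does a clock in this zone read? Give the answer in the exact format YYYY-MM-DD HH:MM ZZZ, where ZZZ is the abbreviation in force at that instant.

2025-05-28 04:35 NED

Query: 2025-05-28 10:35 UTC
Rule 1/4 (NED, -06:00): 2024-12-04 18:49 UTC ≤ query < 2025-05-28 12:36 UTC
10·60 + 35 - 360 = 275 min
275 = 0·1440 + 275; 275 = 4·60 + 35 → 04:35, same day
→ 2025-05-28 04:35 NED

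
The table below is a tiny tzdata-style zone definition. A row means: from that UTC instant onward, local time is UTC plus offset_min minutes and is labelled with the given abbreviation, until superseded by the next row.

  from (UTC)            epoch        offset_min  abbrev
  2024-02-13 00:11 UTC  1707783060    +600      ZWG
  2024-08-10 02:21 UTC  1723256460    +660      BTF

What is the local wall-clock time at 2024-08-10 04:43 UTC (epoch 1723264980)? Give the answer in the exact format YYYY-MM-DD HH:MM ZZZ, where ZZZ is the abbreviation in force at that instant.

2024-08-10 15:43 BTF

Query: 2024-08-10 04:43 UTC
Rule 2/2 (BTF, +11:00): 2024-08-10 02:21 UTC ≤ query < +∞
4·60 + 43 + 660 = 943 min
943 = 0·1440 + 943; 943 = 15·60 + 43 → 15:43, same day
→ 2024-08-10 15:43 BTF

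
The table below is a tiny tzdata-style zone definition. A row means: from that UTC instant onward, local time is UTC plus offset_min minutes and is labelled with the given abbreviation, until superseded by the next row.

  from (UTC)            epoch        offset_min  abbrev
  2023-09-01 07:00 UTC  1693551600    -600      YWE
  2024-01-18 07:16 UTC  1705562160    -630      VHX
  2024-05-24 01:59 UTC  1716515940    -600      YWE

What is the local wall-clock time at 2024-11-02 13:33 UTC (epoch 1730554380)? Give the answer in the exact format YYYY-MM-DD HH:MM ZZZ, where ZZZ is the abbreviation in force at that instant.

2024-11-02 03:33 YWE

Query: 2024-11-02 13:33 UTC
Rule 3/3 (YWE, -10:00): 2024-05-24 01:59 UTC ≤ query < +∞
13·60 + 33 - 600 = 213 min
213 = 0·1440 + 213; 213 = 3·60 + 33 → 03:33, same day
→ 2024-11-02 03:33 YWE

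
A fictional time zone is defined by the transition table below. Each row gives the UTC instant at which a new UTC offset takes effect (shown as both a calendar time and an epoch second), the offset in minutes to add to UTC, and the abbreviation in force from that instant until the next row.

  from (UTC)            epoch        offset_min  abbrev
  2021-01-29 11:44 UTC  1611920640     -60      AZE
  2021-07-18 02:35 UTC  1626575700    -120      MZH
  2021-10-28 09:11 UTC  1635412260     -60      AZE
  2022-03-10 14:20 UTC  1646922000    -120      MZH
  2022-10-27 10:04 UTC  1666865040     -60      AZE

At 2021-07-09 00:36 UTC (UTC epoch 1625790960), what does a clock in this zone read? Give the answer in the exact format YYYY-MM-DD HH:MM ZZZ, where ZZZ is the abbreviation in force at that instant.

2021-07-08 23:36 AZE

Query: 2021-07-09 00:36 UTC
Rule 1/5 (AZE, -01:00): 2021-01-29 11:44 UTC ≤ query < 2021-07-18 02:35 UTC
0·60 + 36 - 60 = -24 min
-24 = -1·1440 + 1416; 1416 = 23·60 + 36 → 23:36, 2021-07-09 - 1 day = 2021-07-08
→ 2021-07-08 23:36 AZE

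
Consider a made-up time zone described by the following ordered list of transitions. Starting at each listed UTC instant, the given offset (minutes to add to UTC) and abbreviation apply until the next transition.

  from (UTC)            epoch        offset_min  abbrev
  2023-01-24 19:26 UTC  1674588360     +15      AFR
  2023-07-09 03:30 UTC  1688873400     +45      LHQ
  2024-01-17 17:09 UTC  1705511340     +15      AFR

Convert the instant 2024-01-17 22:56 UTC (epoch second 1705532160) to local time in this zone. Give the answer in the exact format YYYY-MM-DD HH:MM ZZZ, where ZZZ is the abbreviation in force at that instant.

Query: 2024-01-17 22:56 UTC
Rule 3/3 (AFR, +00:15): 2024-01-17 17:09 UTC ≤ query < +∞
22·60 + 56 + 15 = 1391 min
1391 = 0·1440 + 1391; 1391 = 23·60 + 11 → 23:11, same day
→ 2024-01-17 23:11 AFR

2024-01-17 23:11 AFR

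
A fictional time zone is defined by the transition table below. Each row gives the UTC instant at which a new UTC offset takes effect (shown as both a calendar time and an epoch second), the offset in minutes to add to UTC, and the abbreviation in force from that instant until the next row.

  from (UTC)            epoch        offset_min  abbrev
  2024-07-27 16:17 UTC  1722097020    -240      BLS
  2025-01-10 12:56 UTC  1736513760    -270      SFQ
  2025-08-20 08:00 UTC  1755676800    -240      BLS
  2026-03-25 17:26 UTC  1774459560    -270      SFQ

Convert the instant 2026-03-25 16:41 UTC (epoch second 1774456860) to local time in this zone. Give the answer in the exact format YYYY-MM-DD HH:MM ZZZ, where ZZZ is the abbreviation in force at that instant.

2026-03-25 12:41 BLS

Query: 2026-03-25 16:41 UTC
Rule 3/4 (BLS, -04:00): 2025-08-20 08:00 UTC ≤ query < 2026-03-25 17:26 UTC
16·60 + 41 - 240 = 761 min
761 = 0·1440 + 761; 761 = 12·60 + 41 → 12:41, same day
→ 2026-03-25 12:41 BLS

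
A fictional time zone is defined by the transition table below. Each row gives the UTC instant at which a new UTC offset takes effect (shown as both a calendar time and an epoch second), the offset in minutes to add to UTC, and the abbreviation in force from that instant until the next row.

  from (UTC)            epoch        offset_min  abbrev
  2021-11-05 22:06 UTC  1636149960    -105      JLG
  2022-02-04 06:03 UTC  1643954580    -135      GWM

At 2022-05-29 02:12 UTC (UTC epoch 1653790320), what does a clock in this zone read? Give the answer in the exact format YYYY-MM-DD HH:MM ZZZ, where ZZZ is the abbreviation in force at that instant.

2022-05-28 23:57 GWM

Query: 2022-05-29 02:12 UTC
Rule 2/2 (GWM, -02:15): 2022-02-04 06:03 UTC ≤ query < +∞
2·60 + 12 - 135 = -3 min
-3 = -1·1440 + 1437; 1437 = 23·60 + 57 → 23:57, 2022-05-29 - 1 day = 2022-05-28
→ 2022-05-28 23:57 GWM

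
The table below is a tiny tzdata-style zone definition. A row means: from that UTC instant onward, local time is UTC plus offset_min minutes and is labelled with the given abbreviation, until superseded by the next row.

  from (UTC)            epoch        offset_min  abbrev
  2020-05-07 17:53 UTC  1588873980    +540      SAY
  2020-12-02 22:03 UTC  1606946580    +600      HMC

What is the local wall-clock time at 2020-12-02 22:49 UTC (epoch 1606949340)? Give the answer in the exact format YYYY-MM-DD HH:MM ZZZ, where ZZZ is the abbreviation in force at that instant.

Query: 2020-12-02 22:49 UTC
Rule 2/2 (HMC, +10:00): 2020-12-02 22:03 UTC ≤ query < +∞
22·60 + 49 + 600 = 1969 min
1969 = 1·1440 + 529; 529 = 8·60 + 49 → 08:49, 2020-12-02 + 1 day = 2020-12-03
→ 2020-12-03 08:49 HMC

2020-12-03 08:49 HMC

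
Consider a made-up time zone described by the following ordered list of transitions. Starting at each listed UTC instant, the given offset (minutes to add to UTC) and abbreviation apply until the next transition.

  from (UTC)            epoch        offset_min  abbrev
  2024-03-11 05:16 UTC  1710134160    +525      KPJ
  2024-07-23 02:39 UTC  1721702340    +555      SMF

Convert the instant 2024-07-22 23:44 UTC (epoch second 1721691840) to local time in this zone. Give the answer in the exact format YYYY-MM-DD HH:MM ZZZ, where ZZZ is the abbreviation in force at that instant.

Query: 2024-07-22 23:44 UTC
Rule 1/2 (KPJ, +08:45): 2024-03-11 05:16 UTC ≤ query < 2024-07-23 02:39 UTC
23·60 + 44 + 525 = 1949 min
1949 = 1·1440 + 509; 509 = 8·60 + 29 → 08:29, 2024-07-22 + 1 day = 2024-07-23
→ 2024-07-23 08:29 KPJ

2024-07-23 08:29 KPJ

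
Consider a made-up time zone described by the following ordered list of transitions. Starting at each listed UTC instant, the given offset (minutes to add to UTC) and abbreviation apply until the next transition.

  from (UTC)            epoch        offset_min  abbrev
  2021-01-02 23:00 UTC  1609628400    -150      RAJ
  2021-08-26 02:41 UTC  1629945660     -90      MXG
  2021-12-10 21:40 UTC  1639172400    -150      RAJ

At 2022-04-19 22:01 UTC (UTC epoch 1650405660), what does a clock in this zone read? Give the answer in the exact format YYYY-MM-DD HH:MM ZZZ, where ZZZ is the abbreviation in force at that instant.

2022-04-19 19:31 RAJ

Query: 2022-04-19 22:01 UTC
Rule 3/3 (RAJ, -02:30): 2021-12-10 21:40 UTC ≤ query < +∞
22·60 + 1 - 150 = 1171 min
1171 = 0·1440 + 1171; 1171 = 19·60 + 31 → 19:31, same day
→ 2022-04-19 19:31 RAJ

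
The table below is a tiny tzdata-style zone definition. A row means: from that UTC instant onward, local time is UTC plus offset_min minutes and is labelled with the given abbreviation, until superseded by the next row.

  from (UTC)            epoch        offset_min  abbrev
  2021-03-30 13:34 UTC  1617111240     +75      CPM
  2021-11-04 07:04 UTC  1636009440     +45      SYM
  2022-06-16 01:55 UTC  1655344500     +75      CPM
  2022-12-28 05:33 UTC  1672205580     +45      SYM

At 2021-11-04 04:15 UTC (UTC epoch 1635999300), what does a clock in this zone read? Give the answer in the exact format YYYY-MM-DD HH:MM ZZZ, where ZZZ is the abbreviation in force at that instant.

2021-11-04 05:30 CPM

Query: 2021-11-04 04:15 UTC
Rule 1/4 (CPM, +01:15): 2021-03-30 13:34 UTC ≤ query < 2021-11-04 07:04 UTC
4·60 + 15 + 75 = 330 min
330 = 0·1440 + 330; 330 = 5·60 + 30 → 05:30, same day
→ 2021-11-04 05:30 CPM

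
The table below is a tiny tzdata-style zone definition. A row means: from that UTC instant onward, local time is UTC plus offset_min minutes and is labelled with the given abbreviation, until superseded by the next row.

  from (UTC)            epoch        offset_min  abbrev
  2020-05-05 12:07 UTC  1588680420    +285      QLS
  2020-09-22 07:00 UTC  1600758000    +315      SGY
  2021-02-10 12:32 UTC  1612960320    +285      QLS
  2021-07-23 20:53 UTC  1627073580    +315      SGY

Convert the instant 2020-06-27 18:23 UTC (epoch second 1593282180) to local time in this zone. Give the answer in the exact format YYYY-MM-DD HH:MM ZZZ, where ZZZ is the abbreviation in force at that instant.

Query: 2020-06-27 18:23 UTC
Rule 1/4 (QLS, +04:45): 2020-05-05 12:07 UTC ≤ query < 2020-09-22 07:00 UTC
18·60 + 23 + 285 = 1388 min
1388 = 0·1440 + 1388; 1388 = 23·60 + 8 → 23:08, same day
→ 2020-06-27 23:08 QLS

2020-06-27 23:08 QLS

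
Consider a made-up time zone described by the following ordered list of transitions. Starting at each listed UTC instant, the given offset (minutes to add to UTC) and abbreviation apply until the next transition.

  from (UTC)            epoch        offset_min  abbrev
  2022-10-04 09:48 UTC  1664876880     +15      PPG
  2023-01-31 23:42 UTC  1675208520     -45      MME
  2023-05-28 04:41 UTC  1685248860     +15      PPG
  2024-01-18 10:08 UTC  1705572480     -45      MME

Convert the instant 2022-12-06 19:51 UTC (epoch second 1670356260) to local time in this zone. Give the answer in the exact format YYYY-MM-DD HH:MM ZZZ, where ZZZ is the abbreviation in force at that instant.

2022-12-06 20:06 PPG

Query: 2022-12-06 19:51 UTC
Rule 1/4 (PPG, +00:15): 2022-10-04 09:48 UTC ≤ query < 2023-01-31 23:42 UTC
19·60 + 51 + 15 = 1206 min
1206 = 0·1440 + 1206; 1206 = 20·60 + 6 → 20:06, same day
→ 2022-12-06 20:06 PPG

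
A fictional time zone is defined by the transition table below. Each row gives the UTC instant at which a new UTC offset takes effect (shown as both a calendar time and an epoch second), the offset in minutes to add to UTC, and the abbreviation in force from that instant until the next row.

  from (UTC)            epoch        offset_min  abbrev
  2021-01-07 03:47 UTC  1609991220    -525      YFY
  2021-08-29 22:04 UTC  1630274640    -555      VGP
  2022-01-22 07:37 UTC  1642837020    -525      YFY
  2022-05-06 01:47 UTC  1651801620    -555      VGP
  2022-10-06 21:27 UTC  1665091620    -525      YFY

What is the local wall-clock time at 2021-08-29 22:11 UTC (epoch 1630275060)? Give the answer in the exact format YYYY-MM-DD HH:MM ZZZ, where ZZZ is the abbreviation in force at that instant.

2021-08-29 12:56 VGP

Query: 2021-08-29 22:11 UTC
Rule 2/5 (VGP, -09:15): 2021-08-29 22:04 UTC ≤ query < 2022-01-22 07:37 UTC
22·60 + 11 - 555 = 776 min
776 = 0·1440 + 776; 776 = 12·60 + 56 → 12:56, same day
→ 2021-08-29 12:56 VGP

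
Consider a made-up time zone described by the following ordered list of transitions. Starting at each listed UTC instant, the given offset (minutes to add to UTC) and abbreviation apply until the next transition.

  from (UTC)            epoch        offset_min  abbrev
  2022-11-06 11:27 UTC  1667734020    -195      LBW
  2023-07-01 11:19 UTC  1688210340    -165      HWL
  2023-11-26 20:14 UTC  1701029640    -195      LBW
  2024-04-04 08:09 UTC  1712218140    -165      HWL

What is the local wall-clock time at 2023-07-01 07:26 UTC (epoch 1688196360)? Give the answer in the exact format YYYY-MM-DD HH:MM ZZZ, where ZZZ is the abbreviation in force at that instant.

2023-07-01 04:11 LBW

Query: 2023-07-01 07:26 UTC
Rule 1/4 (LBW, -03:15): 2022-11-06 11:27 UTC ≤ query < 2023-07-01 11:19 UTC
7·60 + 26 - 195 = 251 min
251 = 0·1440 + 251; 251 = 4·60 + 11 → 04:11, same day
→ 2023-07-01 04:11 LBW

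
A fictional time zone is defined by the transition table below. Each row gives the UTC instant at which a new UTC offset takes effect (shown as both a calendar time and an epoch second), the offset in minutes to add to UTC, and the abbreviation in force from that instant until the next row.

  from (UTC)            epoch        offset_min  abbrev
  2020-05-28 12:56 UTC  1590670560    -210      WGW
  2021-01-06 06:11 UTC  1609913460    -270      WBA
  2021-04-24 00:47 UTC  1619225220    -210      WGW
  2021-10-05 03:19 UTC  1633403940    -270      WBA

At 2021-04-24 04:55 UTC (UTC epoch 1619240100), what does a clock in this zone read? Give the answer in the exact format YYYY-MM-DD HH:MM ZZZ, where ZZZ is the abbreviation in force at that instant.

2021-04-24 01:25 WGW

Query: 2021-04-24 04:55 UTC
Rule 3/4 (WGW, -03:30): 2021-04-24 00:47 UTC ≤ query < 2021-10-05 03:19 UTC
4·60 + 55 - 210 = 85 min
85 = 0·1440 + 85; 85 = 1·60 + 25 → 01:25, same day
→ 2021-04-24 01:25 WGW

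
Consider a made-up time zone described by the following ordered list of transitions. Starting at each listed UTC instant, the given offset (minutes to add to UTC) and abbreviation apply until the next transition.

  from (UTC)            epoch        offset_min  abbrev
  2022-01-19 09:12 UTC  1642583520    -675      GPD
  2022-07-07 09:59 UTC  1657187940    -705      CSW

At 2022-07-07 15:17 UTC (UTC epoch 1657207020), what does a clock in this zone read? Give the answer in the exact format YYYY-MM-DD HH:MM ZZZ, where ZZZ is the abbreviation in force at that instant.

2022-07-07 03:32 CSW

Query: 2022-07-07 15:17 UTC
Rule 2/2 (CSW, -11:45): 2022-07-07 09:59 UTC ≤ query < +∞
15·60 + 17 - 705 = 212 min
212 = 0·1440 + 212; 212 = 3·60 + 32 → 03:32, same day
→ 2022-07-07 03:32 CSW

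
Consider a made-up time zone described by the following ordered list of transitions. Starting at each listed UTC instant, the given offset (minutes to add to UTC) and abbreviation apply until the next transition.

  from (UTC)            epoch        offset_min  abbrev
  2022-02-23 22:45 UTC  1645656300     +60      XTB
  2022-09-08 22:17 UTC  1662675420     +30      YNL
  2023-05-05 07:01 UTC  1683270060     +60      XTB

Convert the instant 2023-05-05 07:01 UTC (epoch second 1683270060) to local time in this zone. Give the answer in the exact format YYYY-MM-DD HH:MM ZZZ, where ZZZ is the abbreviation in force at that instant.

Query: 2023-05-05 07:01 UTC
Rule 3/3 (XTB, +01:00): 2023-05-05 07:01 UTC ≤ query < +∞
7·60 + 1 + 60 = 481 min
481 = 0·1440 + 481; 481 = 8·60 + 1 → 08:01, same day
→ 2023-05-05 08:01 XTB

2023-05-05 08:01 XTB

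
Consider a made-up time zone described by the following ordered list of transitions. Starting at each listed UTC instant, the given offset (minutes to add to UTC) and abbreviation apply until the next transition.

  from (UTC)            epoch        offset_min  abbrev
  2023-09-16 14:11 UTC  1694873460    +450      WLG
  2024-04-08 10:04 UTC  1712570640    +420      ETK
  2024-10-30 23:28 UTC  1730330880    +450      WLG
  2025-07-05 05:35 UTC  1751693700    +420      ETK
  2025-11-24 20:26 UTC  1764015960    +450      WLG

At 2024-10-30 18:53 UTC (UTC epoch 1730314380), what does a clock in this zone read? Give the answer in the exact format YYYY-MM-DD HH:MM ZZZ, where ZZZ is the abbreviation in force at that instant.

2024-10-31 01:53 ETK

Query: 2024-10-30 18:53 UTC
Rule 2/5 (ETK, +07:00): 2024-04-08 10:04 UTC ≤ query < 2024-10-30 23:28 UTC
18·60 + 53 + 420 = 1553 min
1553 = 1·1440 + 113; 113 = 1·60 + 53 → 01:53, 2024-10-30 + 1 day = 2024-10-31
→ 2024-10-31 01:53 ETK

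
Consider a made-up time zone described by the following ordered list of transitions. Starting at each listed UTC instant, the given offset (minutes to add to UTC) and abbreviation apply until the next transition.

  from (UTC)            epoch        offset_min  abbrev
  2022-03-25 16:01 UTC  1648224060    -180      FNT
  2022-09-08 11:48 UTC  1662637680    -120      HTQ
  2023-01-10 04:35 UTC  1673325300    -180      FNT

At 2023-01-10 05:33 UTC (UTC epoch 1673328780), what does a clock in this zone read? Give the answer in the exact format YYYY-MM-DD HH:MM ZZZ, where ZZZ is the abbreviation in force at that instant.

Query: 2023-01-10 05:33 UTC
Rule 3/3 (FNT, -03:00): 2023-01-10 04:35 UTC ≤ query < +∞
5·60 + 33 - 180 = 153 min
153 = 0·1440 + 153; 153 = 2·60 + 33 → 02:33, same day
→ 2023-01-10 02:33 FNT

2023-01-10 02:33 FNT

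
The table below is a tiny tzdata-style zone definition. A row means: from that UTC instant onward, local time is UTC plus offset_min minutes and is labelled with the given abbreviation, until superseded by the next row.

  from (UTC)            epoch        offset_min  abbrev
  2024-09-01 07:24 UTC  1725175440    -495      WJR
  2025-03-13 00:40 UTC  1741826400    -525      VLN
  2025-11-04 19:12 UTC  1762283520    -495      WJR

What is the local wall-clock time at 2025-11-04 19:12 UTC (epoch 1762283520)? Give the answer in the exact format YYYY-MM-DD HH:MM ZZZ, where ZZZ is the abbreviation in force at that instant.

2025-11-04 10:57 WJR

Query: 2025-11-04 19:12 UTC
Rule 3/3 (WJR, -08:15): 2025-11-04 19:12 UTC ≤ query < +∞
19·60 + 12 - 495 = 657 min
657 = 0·1440 + 657; 657 = 10·60 + 57 → 10:57, same day
→ 2025-11-04 10:57 WJR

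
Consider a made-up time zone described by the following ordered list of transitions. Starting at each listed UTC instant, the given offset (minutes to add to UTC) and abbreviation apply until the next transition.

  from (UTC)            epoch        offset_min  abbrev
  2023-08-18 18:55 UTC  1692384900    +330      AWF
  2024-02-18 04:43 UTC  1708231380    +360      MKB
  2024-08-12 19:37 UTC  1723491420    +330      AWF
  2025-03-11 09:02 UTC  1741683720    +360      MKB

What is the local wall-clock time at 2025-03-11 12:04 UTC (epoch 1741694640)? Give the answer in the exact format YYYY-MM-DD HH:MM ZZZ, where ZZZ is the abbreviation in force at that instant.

Query: 2025-03-11 12:04 UTC
Rule 4/4 (MKB, +06:00): 2025-03-11 09:02 UTC ≤ query < +∞
12·60 + 4 + 360 = 1084 min
1084 = 0·1440 + 1084; 1084 = 18·60 + 4 → 18:04, same day
→ 2025-03-11 18:04 MKB

2025-03-11 18:04 MKB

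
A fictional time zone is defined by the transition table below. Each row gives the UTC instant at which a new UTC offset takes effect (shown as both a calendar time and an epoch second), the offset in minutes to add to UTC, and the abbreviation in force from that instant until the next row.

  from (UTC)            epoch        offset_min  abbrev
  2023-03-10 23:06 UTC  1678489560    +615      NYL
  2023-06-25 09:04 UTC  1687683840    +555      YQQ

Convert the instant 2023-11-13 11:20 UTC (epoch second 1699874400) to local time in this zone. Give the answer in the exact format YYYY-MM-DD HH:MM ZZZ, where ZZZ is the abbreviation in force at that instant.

2023-11-13 20:35 YQQ

Query: 2023-11-13 11:20 UTC
Rule 2/2 (YQQ, +09:15): 2023-06-25 09:04 UTC ≤ query < +∞
11·60 + 20 + 555 = 1235 min
1235 = 0·1440 + 1235; 1235 = 20·60 + 35 → 20:35, same day
→ 2023-11-13 20:35 YQQ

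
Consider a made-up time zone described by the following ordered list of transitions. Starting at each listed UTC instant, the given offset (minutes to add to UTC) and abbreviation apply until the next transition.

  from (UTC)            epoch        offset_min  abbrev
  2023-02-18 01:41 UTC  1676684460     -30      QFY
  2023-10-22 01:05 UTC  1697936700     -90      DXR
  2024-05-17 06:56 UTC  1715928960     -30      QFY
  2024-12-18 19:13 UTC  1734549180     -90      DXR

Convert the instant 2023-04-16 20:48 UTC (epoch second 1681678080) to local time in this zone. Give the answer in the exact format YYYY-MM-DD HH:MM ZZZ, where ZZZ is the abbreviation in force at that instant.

Query: 2023-04-16 20:48 UTC
Rule 1/4 (QFY, -00:30): 2023-02-18 01:41 UTC ≤ query < 2023-10-22 01:05 UTC
20·60 + 48 - 30 = 1218 min
1218 = 0·1440 + 1218; 1218 = 20·60 + 18 → 20:18, same day
→ 2023-04-16 20:18 QFY

2023-04-16 20:18 QFY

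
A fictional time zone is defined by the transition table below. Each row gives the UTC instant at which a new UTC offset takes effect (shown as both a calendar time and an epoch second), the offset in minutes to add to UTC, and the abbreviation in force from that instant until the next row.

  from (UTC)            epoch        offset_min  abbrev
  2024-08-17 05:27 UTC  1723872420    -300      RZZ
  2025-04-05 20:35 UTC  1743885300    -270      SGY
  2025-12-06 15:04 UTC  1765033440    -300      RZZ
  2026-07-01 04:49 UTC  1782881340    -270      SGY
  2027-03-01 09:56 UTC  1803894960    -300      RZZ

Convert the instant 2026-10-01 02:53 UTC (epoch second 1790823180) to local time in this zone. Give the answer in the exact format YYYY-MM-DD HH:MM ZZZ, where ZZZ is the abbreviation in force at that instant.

2026-09-30 22:23 SGY

Query: 2026-10-01 02:53 UTC
Rule 4/5 (SGY, -04:30): 2026-07-01 04:49 UTC ≤ query < 2027-03-01 09:56 UTC
2·60 + 53 - 270 = -97 min
-97 = -1·1440 + 1343; 1343 = 22·60 + 23 → 22:23, 2026-10-01 - 1 day = 2026-09-30
→ 2026-09-30 22:23 SGY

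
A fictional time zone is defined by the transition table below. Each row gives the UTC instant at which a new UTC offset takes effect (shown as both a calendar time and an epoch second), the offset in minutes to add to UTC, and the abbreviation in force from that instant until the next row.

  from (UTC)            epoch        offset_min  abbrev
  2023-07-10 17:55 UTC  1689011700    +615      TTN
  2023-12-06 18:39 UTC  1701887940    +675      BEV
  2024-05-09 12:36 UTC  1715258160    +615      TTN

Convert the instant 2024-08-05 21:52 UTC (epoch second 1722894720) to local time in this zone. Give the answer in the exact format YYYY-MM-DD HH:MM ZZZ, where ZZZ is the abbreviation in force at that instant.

2024-08-06 08:07 TTN

Query: 2024-08-05 21:52 UTC
Rule 3/3 (TTN, +10:15): 2024-05-09 12:36 UTC ≤ query < +∞
21·60 + 52 + 615 = 1927 min
1927 = 1·1440 + 487; 487 = 8·60 + 7 → 08:07, 2024-08-05 + 1 day = 2024-08-06
→ 2024-08-06 08:07 TTN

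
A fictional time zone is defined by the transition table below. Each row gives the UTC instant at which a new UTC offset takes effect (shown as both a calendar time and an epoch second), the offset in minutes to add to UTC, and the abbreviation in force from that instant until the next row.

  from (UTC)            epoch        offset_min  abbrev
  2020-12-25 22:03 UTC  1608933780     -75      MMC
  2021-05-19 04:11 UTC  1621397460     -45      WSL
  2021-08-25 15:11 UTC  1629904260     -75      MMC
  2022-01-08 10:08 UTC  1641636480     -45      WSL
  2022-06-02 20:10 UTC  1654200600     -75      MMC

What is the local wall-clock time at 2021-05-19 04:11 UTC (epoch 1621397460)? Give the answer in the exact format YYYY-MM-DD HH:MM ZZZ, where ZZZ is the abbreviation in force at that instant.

2021-05-19 03:26 WSL

Query: 2021-05-19 04:11 UTC
Rule 2/5 (WSL, -00:45): 2021-05-19 04:11 UTC ≤ query < 2021-08-25 15:11 UTC
4·60 + 11 - 45 = 206 min
206 = 0·1440 + 206; 206 = 3·60 + 26 → 03:26, same day
→ 2021-05-19 03:26 WSL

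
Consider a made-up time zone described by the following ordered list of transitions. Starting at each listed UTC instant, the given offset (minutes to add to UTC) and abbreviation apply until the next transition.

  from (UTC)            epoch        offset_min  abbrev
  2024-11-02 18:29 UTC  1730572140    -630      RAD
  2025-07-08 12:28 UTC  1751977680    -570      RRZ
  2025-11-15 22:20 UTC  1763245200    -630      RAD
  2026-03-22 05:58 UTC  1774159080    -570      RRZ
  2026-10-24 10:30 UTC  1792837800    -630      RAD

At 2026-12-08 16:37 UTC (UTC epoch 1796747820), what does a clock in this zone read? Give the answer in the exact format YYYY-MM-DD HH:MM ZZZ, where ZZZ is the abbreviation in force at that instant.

Query: 2026-12-08 16:37 UTC
Rule 5/5 (RAD, -10:30): 2026-10-24 10:30 UTC ≤ query < +∞
16·60 + 37 - 630 = 367 min
367 = 0·1440 + 367; 367 = 6·60 + 7 → 06:07, same day
→ 2026-12-08 06:07 RAD

2026-12-08 06:07 RAD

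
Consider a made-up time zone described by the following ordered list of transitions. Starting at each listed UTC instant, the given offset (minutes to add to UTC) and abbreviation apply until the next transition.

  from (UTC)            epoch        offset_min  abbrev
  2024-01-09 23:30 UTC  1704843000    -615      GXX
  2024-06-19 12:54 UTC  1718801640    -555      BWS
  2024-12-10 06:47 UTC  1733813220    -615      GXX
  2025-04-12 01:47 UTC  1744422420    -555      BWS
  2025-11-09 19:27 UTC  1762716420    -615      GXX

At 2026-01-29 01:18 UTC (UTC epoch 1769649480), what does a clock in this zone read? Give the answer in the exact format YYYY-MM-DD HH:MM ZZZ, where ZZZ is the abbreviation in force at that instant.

2026-01-28 15:03 GXX

Query: 2026-01-29 01:18 UTC
Rule 5/5 (GXX, -10:15): 2025-11-09 19:27 UTC ≤ query < +∞
1·60 + 18 - 615 = -537 min
-537 = -1·1440 + 903; 903 = 15·60 + 3 → 15:03, 2026-01-29 - 1 day = 2026-01-28
→ 2026-01-28 15:03 GXX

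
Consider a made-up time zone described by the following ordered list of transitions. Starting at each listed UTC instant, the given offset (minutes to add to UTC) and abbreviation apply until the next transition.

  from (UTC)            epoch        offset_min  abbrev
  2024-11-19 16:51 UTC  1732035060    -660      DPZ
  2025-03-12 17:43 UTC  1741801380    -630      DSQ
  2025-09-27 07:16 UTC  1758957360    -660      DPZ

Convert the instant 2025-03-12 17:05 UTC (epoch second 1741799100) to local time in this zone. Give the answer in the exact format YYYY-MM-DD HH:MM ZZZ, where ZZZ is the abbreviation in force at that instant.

2025-03-12 06:05 DPZ

Query: 2025-03-12 17:05 UTC
Rule 1/3 (DPZ, -11:00): 2024-11-19 16:51 UTC ≤ query < 2025-03-12 17:43 UTC
17·60 + 5 - 660 = 365 min
365 = 0·1440 + 365; 365 = 6·60 + 5 → 06:05, same day
→ 2025-03-12 06:05 DPZ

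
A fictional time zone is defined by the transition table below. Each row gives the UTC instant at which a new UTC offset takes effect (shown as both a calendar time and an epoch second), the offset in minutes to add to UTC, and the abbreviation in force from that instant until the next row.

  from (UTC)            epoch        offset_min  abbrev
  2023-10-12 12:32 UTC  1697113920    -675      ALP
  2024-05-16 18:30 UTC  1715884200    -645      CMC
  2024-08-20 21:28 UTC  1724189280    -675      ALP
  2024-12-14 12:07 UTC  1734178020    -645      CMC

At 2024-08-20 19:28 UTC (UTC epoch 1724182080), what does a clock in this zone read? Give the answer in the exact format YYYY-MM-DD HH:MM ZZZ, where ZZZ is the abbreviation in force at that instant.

Query: 2024-08-20 19:28 UTC
Rule 2/4 (CMC, -10:45): 2024-05-16 18:30 UTC ≤ query < 2024-08-20 21:28 UTC
19·60 + 28 - 645 = 523 min
523 = 0·1440 + 523; 523 = 8·60 + 43 → 08:43, same day
→ 2024-08-20 08:43 CMC

2024-08-20 08:43 CMC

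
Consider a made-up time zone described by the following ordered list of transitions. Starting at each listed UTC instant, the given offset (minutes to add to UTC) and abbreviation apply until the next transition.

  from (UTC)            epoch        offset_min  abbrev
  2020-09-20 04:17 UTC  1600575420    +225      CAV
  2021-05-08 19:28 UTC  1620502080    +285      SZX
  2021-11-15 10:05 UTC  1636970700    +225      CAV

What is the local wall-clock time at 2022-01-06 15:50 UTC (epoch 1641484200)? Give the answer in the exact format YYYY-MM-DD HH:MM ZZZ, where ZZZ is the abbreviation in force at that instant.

2022-01-06 19:35 CAV

Query: 2022-01-06 15:50 UTC
Rule 3/3 (CAV, +03:45): 2021-11-15 10:05 UTC ≤ query < +∞
15·60 + 50 + 225 = 1175 min
1175 = 0·1440 + 1175; 1175 = 19·60 + 35 → 19:35, same day
→ 2022-01-06 19:35 CAV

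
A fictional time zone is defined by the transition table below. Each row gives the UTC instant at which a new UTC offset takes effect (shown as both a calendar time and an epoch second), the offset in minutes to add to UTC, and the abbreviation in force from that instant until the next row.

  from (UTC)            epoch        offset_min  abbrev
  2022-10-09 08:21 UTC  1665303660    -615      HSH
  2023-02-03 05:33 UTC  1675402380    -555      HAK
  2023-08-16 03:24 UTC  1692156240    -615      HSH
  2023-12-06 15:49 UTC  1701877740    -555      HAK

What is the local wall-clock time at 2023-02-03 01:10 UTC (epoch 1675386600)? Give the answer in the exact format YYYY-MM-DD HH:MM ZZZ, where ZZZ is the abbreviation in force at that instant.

2023-02-02 14:55 HSH

Query: 2023-02-03 01:10 UTC
Rule 1/4 (HSH, -10:15): 2022-10-09 08:21 UTC ≤ query < 2023-02-03 05:33 UTC
1·60 + 10 - 615 = -545 min
-545 = -1·1440 + 895; 895 = 14·60 + 55 → 14:55, 2023-02-03 - 1 day = 2023-02-02
→ 2023-02-02 14:55 HSH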